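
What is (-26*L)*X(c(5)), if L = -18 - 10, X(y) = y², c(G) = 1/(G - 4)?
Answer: 728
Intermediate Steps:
c(G) = 1/(-4 + G)
L = -28
(-26*L)*X(c(5)) = (-26*(-28))*(1/(-4 + 5))² = 728*(1/1)² = 728*1² = 728*1 = 728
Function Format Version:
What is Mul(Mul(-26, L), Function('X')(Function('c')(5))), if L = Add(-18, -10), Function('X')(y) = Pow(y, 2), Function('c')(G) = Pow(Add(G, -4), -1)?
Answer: 728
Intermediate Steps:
Function('c')(G) = Pow(Add(-4, G), -1)
L = -28
Mul(Mul(-26, L), Function('X')(Function('c')(5))) = Mul(Mul(-26, -28), Pow(Pow(Add(-4, 5), -1), 2)) = Mul(728, Pow(Pow(1, -1), 2)) = Mul(728, Pow(1, 2)) = Mul(728, 1) = 728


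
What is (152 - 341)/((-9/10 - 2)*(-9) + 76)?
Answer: -1890/1021 ≈ -1.8511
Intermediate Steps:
(152 - 341)/((-9/10 - 2)*(-9) + 76) = -189/((-9*⅒ - 2)*(-9) + 76) = -189/((-9/10 - 2)*(-9) + 76) = -189/(-29/10*(-9) + 76) = -189/(261/10 + 76) = -189/1021/10 = -189*10/1021 = -1890/1021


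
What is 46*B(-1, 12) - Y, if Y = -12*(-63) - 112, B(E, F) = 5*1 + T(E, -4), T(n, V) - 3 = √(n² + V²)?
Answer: -276 + 46*√17 ≈ -86.337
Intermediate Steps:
T(n, V) = 3 + √(V² + n²) (T(n, V) = 3 + √(n² + V²) = 3 + √(V² + n²))
B(E, F) = 8 + √(16 + E²) (B(E, F) = 5*1 + (3 + √((-4)² + E²)) = 5 + (3 + √(16 + E²)) = 8 + √(16 + E²))
Y = 644 (Y = 756 - 112 = 644)
46*B(-1, 12) - Y = 46*(8 + √(16 + (-1)²)) - 1*644 = 46*(8 + √(16 + 1)) - 644 = 46*(8 + √17) - 644 = (368 + 46*√17) - 644 = -276 + 46*√17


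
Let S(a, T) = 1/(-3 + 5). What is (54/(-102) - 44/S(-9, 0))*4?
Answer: -6020/17 ≈ -354.12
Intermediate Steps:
S(a, T) = ½ (S(a, T) = 1/2 = ½)
(54/(-102) - 44/S(-9, 0))*4 = (54/(-102) - 44/½)*4 = (54*(-1/102) - 44*2)*4 = (-9/17 - 88)*4 = -1505/17*4 = -6020/17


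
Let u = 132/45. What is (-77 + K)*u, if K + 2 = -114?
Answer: -8492/15 ≈ -566.13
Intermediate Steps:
K = -116 (K = -2 - 114 = -116)
u = 44/15 (u = 132*(1/45) = 44/15 ≈ 2.9333)
(-77 + K)*u = (-77 - 116)*(44/15) = -193*44/15 = -8492/15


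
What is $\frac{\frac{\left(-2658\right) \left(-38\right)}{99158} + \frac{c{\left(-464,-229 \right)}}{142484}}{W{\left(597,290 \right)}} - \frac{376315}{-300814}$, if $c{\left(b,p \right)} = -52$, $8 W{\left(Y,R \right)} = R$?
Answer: $\frac{19705940882831873}{15406355423613754} \approx 1.2791$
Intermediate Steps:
$W{\left(Y,R \right)} = \frac{R}{8}$
$\frac{\frac{\left(-2658\right) \left(-38\right)}{99158} + \frac{c{\left(-464,-229 \right)}}{142484}}{W{\left(597,290 \right)}} - \frac{376315}{-300814} = \frac{\frac{\left(-2658\right) \left(-38\right)}{99158} - \frac{52}{142484}}{\frac{1}{8} \cdot 290} - \frac{376315}{-300814} = \frac{101004 \cdot \frac{1}{99158} - \frac{13}{35621}}{\frac{145}{4}} - - \frac{376315}{300814} = \left(\frac{50502}{49579} - \frac{13}{35621}\right) \frac{4}{145} + \frac{376315}{300814} = \frac{1798287215}{1766053559} \cdot \frac{4}{145} + \frac{376315}{300814} = \frac{1438629772}{51215553211} + \frac{376315}{300814} = \frac{19705940882831873}{15406355423613754}$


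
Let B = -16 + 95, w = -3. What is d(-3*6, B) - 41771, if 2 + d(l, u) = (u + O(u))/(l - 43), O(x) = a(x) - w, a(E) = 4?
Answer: -2548239/61 ≈ -41774.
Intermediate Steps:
O(x) = 7 (O(x) = 4 - 1*(-3) = 4 + 3 = 7)
B = 79
d(l, u) = -2 + (7 + u)/(-43 + l) (d(l, u) = -2 + (u + 7)/(l - 43) = -2 + (7 + u)/(-43 + l))
d(-3*6, B) - 41771 = (93 + 79 - (-6)*6)/(-43 - 3*6) - 41771 = (93 + 79 - 2*(-18))/(-43 - 18) - 41771 = (93 + 79 + 36)/(-61) - 41771 = -1/61*208 - 41771 = -208/61 - 41771 = -2548239/61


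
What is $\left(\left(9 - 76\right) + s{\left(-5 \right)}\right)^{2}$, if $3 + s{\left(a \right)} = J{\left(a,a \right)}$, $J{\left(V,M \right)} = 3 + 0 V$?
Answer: $4489$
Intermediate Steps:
$J{\left(V,M \right)} = 3$ ($J{\left(V,M \right)} = 3 + 0 = 3$)
$s{\left(a \right)} = 0$ ($s{\left(a \right)} = -3 + 3 = 0$)
$\left(\left(9 - 76\right) + s{\left(-5 \right)}\right)^{2} = \left(\left(9 - 76\right) + 0\right)^{2} = \left(-67 + 0\right)^{2} = \left(-67\right)^{2} = 4489$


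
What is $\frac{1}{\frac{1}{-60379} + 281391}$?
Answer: $\frac{60379}{16990107188} \approx 3.5538 \cdot 10^{-6}$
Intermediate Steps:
$\frac{1}{\frac{1}{-60379} + 281391} = \frac{1}{- \frac{1}{60379} + 281391} = \frac{1}{\frac{16990107188}{60379}} = \frac{60379}{16990107188}$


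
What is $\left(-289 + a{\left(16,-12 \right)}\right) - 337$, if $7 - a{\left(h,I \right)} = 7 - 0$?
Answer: $-626$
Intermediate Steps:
$a{\left(h,I \right)} = 0$ ($a{\left(h,I \right)} = 7 - \left(7 - 0\right) = 7 - \left(7 + 0\right) = 7 - 7 = 0$)
$\left(-289 + a{\left(16,-12 \right)}\right) - 337 = \left(-289 + 0\right) - 337 = -289 - 337 = -626$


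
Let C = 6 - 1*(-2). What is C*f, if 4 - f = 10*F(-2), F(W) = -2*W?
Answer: -288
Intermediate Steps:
C = 8 (C = 6 + 2 = 8)
f = -36 (f = 4 - 10*(-2*(-2)) = 4 - 10*4 = 4 - 1*40 = 4 - 40 = -36)
C*f = 8*(-36) = -288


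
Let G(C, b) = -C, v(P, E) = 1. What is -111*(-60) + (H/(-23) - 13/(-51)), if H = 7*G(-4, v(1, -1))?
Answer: 7811051/1173 ≈ 6659.0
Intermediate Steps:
H = 28 (H = 7*(-1*(-4)) = 7*4 = 28)
-111*(-60) + (H/(-23) - 13/(-51)) = -111*(-60) + (28/(-23) - 13/(-51)) = 6660 + (28*(-1/23) - 13*(-1/51)) = 6660 + (-28/23 + 13/51) = 6660 - 1129/1173 = 7811051/1173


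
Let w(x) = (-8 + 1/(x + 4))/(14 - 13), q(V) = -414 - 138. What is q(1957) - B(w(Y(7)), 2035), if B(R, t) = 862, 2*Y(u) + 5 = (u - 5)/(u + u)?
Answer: -1414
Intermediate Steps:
q(V) = -552
Y(u) = -5/2 + (-5 + u)/(4*u) (Y(u) = -5/2 + ((u - 5)/(u + u))/2 = -5/2 + ((-5 + u)/((2*u)))/2 = -5/2 + ((-5 + u)*(1/(2*u)))/2 = -5/2 + ((-5 + u)/(2*u))/2 = -5/2 + (-5 + u)/(4*u))
w(x) = -8 + 1/(4 + x) (w(x) = (-8 + 1/(4 + x))/1 = (-8 + 1/(4 + x))*1 = -8 + 1/(4 + x))
q(1957) - B(w(Y(7)), 2035) = -552 - 1*862 = -552 - 862 = -1414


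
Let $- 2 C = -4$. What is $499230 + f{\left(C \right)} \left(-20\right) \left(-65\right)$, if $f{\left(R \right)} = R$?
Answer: $501830$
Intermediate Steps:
$C = 2$ ($C = \left(- \frac{1}{2}\right) \left(-4\right) = 2$)
$499230 + f{\left(C \right)} \left(-20\right) \left(-65\right) = 499230 + 2 \left(-20\right) \left(-65\right) = 499230 - -2600 = 499230 + 2600 = 501830$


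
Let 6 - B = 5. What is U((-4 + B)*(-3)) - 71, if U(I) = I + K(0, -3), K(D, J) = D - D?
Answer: -62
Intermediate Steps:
B = 1 (B = 6 - 1*5 = 6 - 5 = 1)
K(D, J) = 0
U(I) = I (U(I) = I + 0 = I)
U((-4 + B)*(-3)) - 71 = (-4 + 1)*(-3) - 71 = -3*(-3) - 71 = 9 - 71 = -62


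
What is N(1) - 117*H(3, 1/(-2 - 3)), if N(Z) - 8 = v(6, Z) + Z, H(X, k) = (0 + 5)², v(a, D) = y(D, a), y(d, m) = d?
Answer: -2915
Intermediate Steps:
v(a, D) = D
H(X, k) = 25 (H(X, k) = 5² = 25)
N(Z) = 8 + 2*Z (N(Z) = 8 + (Z + Z) = 8 + 2*Z)
N(1) - 117*H(3, 1/(-2 - 3)) = (8 + 2*1) - 117*25 = (8 + 2) - 2925 = 10 - 2925 = -2915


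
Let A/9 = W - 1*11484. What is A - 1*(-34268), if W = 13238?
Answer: 50054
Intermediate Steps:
A = 15786 (A = 9*(13238 - 1*11484) = 9*(13238 - 11484) = 9*1754 = 15786)
A - 1*(-34268) = 15786 - 1*(-34268) = 15786 + 34268 = 50054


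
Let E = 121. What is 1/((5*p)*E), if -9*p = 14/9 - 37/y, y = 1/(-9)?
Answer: -81/1821655 ≈ -4.4465e-5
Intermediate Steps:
y = -⅑ ≈ -0.11111
p = -3011/81 (p = -(14/9 - 37/(-⅑))/9 = -(14*(⅑) - 37*(-9))/9 = -(14/9 + 333)/9 = -⅑*3011/9 = -3011/81 ≈ -37.173)
1/((5*p)*E) = 1/((5*(-3011/81))*121) = 1/(-15055/81*121) = 1/(-1821655/81) = -81/1821655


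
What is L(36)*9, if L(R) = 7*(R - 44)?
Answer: -504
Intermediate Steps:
L(R) = -308 + 7*R (L(R) = 7*(-44 + R) = -308 + 7*R)
L(36)*9 = (-308 + 7*36)*9 = (-308 + 252)*9 = -56*9 = -504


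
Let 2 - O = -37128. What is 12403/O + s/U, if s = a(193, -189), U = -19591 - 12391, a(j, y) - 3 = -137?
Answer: 2542077/7515770 ≈ 0.33823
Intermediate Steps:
O = 37130 (O = 2 - 1*(-37128) = 2 + 37128 = 37130)
a(j, y) = -134 (a(j, y) = 3 - 137 = -134)
U = -31982
s = -134
12403/O + s/U = 12403/37130 - 134/(-31982) = 12403*(1/37130) - 134*(-1/31982) = 157/470 + 67/15991 = 2542077/7515770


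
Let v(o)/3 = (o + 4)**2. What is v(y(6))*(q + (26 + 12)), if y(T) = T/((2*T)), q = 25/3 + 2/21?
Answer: 78975/28 ≈ 2820.5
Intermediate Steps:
q = 59/7 (q = 25*(1/3) + 2*(1/21) = 25/3 + 2/21 = 59/7 ≈ 8.4286)
y(T) = 1/2 (y(T) = T*(1/(2*T)) = 1/2)
v(o) = 3*(4 + o)**2 (v(o) = 3*(o + 4)**2 = 3*(4 + o)**2)
v(y(6))*(q + (26 + 12)) = (3*(4 + 1/2)**2)*(59/7 + (26 + 12)) = (3*(9/2)**2)*(59/7 + 38) = (3*(81/4))*(325/7) = (243/4)*(325/7) = 78975/28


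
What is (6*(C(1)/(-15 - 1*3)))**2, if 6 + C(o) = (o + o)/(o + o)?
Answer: 25/9 ≈ 2.7778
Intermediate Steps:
C(o) = -5 (C(o) = -6 + (o + o)/(o + o) = -6 + (2*o)/((2*o)) = -6 + (2*o)*(1/(2*o)) = -6 + 1 = -5)
(6*(C(1)/(-15 - 1*3)))**2 = (6*(-5/(-15 - 1*3)))**2 = (6*(-5/(-15 - 3)))**2 = (6*(-5/(-18)))**2 = (6*(-5*(-1/18)))**2 = (6*(5/18))**2 = (5/3)**2 = 25/9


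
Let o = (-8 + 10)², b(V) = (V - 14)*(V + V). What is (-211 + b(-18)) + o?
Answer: 945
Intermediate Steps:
b(V) = 2*V*(-14 + V) (b(V) = (-14 + V)*(2*V) = 2*V*(-14 + V))
o = 4 (o = 2² = 4)
(-211 + b(-18)) + o = (-211 + 2*(-18)*(-14 - 18)) + 4 = (-211 + 2*(-18)*(-32)) + 4 = (-211 + 1152) + 4 = 941 + 4 = 945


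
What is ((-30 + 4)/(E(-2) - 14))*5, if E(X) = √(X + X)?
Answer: 91/10 + 13*I/10 ≈ 9.1 + 1.3*I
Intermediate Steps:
E(X) = √2*√X (E(X) = √(2*X) = √2*√X)
((-30 + 4)/(E(-2) - 14))*5 = ((-30 + 4)/(√2*√(-2) - 14))*5 = -26/(√2*(I*√2) - 14)*5 = -26/(2*I - 14)*5 = -26*(-14 - 2*I)/200*5 = -13*(-14 - 2*I)/100*5 = -13*(-14 - 2*I)/20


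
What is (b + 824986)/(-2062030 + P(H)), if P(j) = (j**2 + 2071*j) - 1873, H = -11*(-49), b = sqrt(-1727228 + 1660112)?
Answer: -824986/657113 - 2*I*sqrt(16779)/657113 ≈ -1.2555 - 0.00039425*I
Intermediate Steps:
b = 2*I*sqrt(16779) (b = sqrt(-67116) = 2*I*sqrt(16779) ≈ 259.07*I)
H = 539
P(j) = -1873 + j**2 + 2071*j
(b + 824986)/(-2062030 + P(H)) = (2*I*sqrt(16779) + 824986)/(-2062030 + (-1873 + 539**2 + 2071*539)) = (824986 + 2*I*sqrt(16779))/(-2062030 + (-1873 + 290521 + 1116269)) = (824986 + 2*I*sqrt(16779))/(-2062030 + 1404917) = (824986 + 2*I*sqrt(16779))/(-657113) = (824986 + 2*I*sqrt(16779))*(-1/657113) = -824986/657113 - 2*I*sqrt(16779)/657113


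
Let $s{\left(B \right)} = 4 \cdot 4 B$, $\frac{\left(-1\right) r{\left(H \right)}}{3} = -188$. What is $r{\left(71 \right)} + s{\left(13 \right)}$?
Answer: $772$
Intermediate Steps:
$r{\left(H \right)} = 564$ ($r{\left(H \right)} = \left(-3\right) \left(-188\right) = 564$)
$s{\left(B \right)} = 16 B$
$r{\left(71 \right)} + s{\left(13 \right)} = 564 + 16 \cdot 13 = 564 + 208 = 772$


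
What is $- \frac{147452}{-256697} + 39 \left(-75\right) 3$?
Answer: $- \frac{2252368723}{256697} \approx -8774.4$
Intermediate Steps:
$- \frac{147452}{-256697} + 39 \left(-75\right) 3 = \left(-147452\right) \left(- \frac{1}{256697}\right) - 8775 = \frac{147452}{256697} - 8775 = - \frac{2252368723}{256697}$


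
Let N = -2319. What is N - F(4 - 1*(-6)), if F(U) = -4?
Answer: -2315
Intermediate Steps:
N - F(4 - 1*(-6)) = -2319 - 1*(-4) = -2319 + 4 = -2315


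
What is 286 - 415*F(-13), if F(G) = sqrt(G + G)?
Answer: 286 - 415*I*sqrt(26) ≈ 286.0 - 2116.1*I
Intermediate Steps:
F(G) = sqrt(2)*sqrt(G) (F(G) = sqrt(2*G) = sqrt(2)*sqrt(G))
286 - 415*F(-13) = 286 - 415*sqrt(2)*sqrt(-13) = 286 - 415*sqrt(2)*I*sqrt(13) = 286 - 415*I*sqrt(26)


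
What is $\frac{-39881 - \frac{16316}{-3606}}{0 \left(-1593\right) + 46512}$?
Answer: $- \frac{71897285}{83861136} \approx -0.85734$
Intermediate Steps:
$\frac{-39881 - \frac{16316}{-3606}}{0 \left(-1593\right) + 46512} = \frac{-39881 - - \frac{8158}{1803}}{0 + 46512} = \frac{-39881 + \frac{8158}{1803}}{46512} = \left(- \frac{71897285}{1803}\right) \frac{1}{46512} = - \frac{71897285}{83861136}$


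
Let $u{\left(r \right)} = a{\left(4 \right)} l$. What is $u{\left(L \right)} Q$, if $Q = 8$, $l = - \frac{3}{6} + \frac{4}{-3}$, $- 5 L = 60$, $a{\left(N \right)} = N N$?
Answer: $- \frac{704}{3} \approx -234.67$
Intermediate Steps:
$a{\left(N \right)} = N^{2}$
$L = -12$ ($L = \left(- \frac{1}{5}\right) 60 = -12$)
$l = - \frac{11}{6}$ ($l = \left(-3\right) \frac{1}{6} + 4 \left(- \frac{1}{3}\right) = - \frac{1}{2} - \frac{4}{3} = - \frac{11}{6} \approx -1.8333$)
$u{\left(r \right)} = - \frac{88}{3}$ ($u{\left(r \right)} = 4^{2} \left(- \frac{11}{6}\right) = 16 \left(- \frac{11}{6}\right) = - \frac{88}{3}$)
$u{\left(L \right)} Q = \left(- \frac{88}{3}\right) 8 = - \frac{704}{3}$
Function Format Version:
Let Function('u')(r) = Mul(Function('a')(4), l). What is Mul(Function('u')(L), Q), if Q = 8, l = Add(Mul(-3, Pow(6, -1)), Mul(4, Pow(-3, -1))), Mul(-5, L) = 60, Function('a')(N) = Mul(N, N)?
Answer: Rational(-704, 3) ≈ -234.67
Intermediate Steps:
Function('a')(N) = Pow(N, 2)
L = -12 (L = Mul(Rational(-1, 5), 60) = -12)
l = Rational(-11, 6) (l = Add(Mul(-3, Rational(1, 6)), Mul(4, Rational(-1, 3))) = Add(Rational(-1, 2), Rational(-4, 3)) = Rational(-11, 6) ≈ -1.8333)
Function('u')(r) = Rational(-88, 3) (Function('u')(r) = Mul(Pow(4, 2), Rational(-11, 6)) = Mul(16, Rational(-11, 6)) = Rational(-88, 3))
Mul(Function('u')(L), Q) = Mul(Rational(-88, 3), 8) = Rational(-704, 3)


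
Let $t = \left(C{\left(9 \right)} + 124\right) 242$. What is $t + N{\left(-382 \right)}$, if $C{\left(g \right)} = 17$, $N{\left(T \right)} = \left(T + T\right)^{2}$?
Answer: $617818$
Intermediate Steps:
$N{\left(T \right)} = 4 T^{2}$ ($N{\left(T \right)} = \left(2 T\right)^{2} = 4 T^{2}$)
$t = 34122$ ($t = \left(17 + 124\right) 242 = 141 \cdot 242 = 34122$)
$t + N{\left(-382 \right)} = 34122 + 4 \left(-382\right)^{2} = 34122 + 4 \cdot 145924 = 34122 + 583696 = 617818$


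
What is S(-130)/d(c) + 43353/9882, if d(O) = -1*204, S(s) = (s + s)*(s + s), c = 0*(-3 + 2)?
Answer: -6103511/18666 ≈ -326.99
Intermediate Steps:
c = 0 (c = 0*(-1) = 0)
S(s) = 4*s**2 (S(s) = (2*s)*(2*s) = 4*s**2)
d(O) = -204
S(-130)/d(c) + 43353/9882 = (4*(-130)**2)/(-204) + 43353/9882 = (4*16900)*(-1/204) + 43353*(1/9882) = 67600*(-1/204) + 4817/1098 = -16900/51 + 4817/1098 = -6103511/18666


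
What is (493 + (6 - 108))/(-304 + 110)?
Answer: -391/194 ≈ -2.0155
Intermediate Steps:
(493 + (6 - 108))/(-304 + 110) = (493 - 102)/(-194) = 391*(-1/194) = -391/194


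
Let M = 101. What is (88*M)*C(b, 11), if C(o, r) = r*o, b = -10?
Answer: -977680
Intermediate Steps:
C(o, r) = o*r
(88*M)*C(b, 11) = (88*101)*(-10*11) = 8888*(-110) = -977680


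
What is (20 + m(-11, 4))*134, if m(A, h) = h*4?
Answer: 4824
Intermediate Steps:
m(A, h) = 4*h
(20 + m(-11, 4))*134 = (20 + 4*4)*134 = (20 + 16)*134 = 36*134 = 4824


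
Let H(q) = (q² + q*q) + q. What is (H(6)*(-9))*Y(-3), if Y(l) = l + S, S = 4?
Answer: -702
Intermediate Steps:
H(q) = q + 2*q² (H(q) = (q² + q²) + q = 2*q² + q = q + 2*q²)
Y(l) = 4 + l (Y(l) = l + 4 = 4 + l)
(H(6)*(-9))*Y(-3) = ((6*(1 + 2*6))*(-9))*(4 - 3) = ((6*(1 + 12))*(-9))*1 = ((6*13)*(-9))*1 = (78*(-9))*1 = -702*1 = -702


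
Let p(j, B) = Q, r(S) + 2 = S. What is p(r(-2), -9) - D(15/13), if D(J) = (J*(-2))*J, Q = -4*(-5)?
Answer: 3830/169 ≈ 22.663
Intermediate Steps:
r(S) = -2 + S
Q = 20
p(j, B) = 20
D(J) = -2*J² (D(J) = (-2*J)*J = -2*J²)
p(r(-2), -9) - D(15/13) = 20 - (-2)*(15/13)² = 20 - (-2)*225/169 = 20 - 1*(-450/169) = 20 + 450/169 = 3830/169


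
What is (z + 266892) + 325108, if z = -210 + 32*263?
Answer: 600206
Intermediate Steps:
z = 8206 (z = -210 + 8416 = 8206)
(z + 266892) + 325108 = (8206 + 266892) + 325108 = 275098 + 325108 = 600206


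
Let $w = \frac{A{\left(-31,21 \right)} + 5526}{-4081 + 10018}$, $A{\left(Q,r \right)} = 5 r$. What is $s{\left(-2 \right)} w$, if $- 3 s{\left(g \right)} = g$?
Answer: $\frac{3754}{5937} \approx 0.63231$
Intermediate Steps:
$s{\left(g \right)} = - \frac{g}{3}$
$w = \frac{1877}{1979}$ ($w = \frac{5 \cdot 21 + 5526}{-4081 + 10018} = \frac{105 + 5526}{5937} = 5631 \cdot \frac{1}{5937} = \frac{1877}{1979} \approx 0.94846$)
$s{\left(-2 \right)} w = \left(- \frac{1}{3}\right) \left(-2\right) \frac{1877}{1979} = \frac{2}{3} \cdot \frac{1877}{1979} = \frac{3754}{5937}$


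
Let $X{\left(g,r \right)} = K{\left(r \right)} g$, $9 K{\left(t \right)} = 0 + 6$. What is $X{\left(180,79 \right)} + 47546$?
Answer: $47666$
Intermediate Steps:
$K{\left(t \right)} = \frac{2}{3}$ ($K{\left(t \right)} = \frac{0 + 6}{9} = \frac{1}{9} \cdot 6 = \frac{2}{3}$)
$X{\left(g,r \right)} = \frac{2 g}{3}$
$X{\left(180,79 \right)} + 47546 = \frac{2}{3} \cdot 180 + 47546 = 120 + 47546 = 47666$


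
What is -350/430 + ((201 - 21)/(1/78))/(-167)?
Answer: -609565/7181 ≈ -84.886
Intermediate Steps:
-350/430 + ((201 - 21)/(1/78))/(-167) = -350*1/430 + (180/(1/78))*(-1/167) = -35/43 + (180*78)*(-1/167) = -35/43 + 14040*(-1/167) = -35/43 - 14040/167 = -609565/7181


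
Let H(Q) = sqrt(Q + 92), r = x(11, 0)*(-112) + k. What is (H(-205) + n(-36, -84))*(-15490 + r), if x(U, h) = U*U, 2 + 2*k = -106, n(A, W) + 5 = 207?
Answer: -5877392 - 29096*I*sqrt(113) ≈ -5.8774e+6 - 3.0929e+5*I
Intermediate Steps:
n(A, W) = 202 (n(A, W) = -5 + 207 = 202)
k = -54 (k = -1 + (1/2)*(-106) = -1 - 53 = -54)
x(U, h) = U**2
r = -13606 (r = 11**2*(-112) - 54 = 121*(-112) - 54 = -13552 - 54 = -13606)
H(Q) = sqrt(92 + Q)
(H(-205) + n(-36, -84))*(-15490 + r) = (sqrt(92 - 205) + 202)*(-15490 - 13606) = (sqrt(-113) + 202)*(-29096) = (I*sqrt(113) + 202)*(-29096) = (202 + I*sqrt(113))*(-29096) = -5877392 - 29096*I*sqrt(113)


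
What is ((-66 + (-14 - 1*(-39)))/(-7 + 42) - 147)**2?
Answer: 26894596/1225 ≈ 21955.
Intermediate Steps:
((-66 + (-14 - 1*(-39)))/(-7 + 42) - 147)**2 = ((-66 + (-14 + 39))/35 - 147)**2 = ((-66 + 25)*(1/35) - 147)**2 = (-41*1/35 - 147)**2 = (-41/35 - 147)**2 = (-5186/35)**2 = 26894596/1225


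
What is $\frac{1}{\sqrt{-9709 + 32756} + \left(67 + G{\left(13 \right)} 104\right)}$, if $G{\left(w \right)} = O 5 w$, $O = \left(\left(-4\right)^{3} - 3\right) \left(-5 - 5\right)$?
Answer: $\frac{4529267}{20514259534242} - \frac{\sqrt{23047}}{20514259534242} \approx 2.2078 \cdot 10^{-7}$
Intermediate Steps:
$O = 670$ ($O = \left(-64 - 3\right) \left(-10\right) = \left(-67\right) \left(-10\right) = 670$)
$G{\left(w \right)} = 3350 w$ ($G{\left(w \right)} = 670 \cdot 5 w = 3350 w$)
$\frac{1}{\sqrt{-9709 + 32756} + \left(67 + G{\left(13 \right)} 104\right)} = \frac{1}{\sqrt{-9709 + 32756} + \left(67 + 3350 \cdot 13 \cdot 104\right)} = \frac{1}{\sqrt{23047} + \left(67 + 43550 \cdot 104\right)} = \frac{1}{\sqrt{23047} + \left(67 + 4529200\right)} = \frac{1}{\sqrt{23047} + 4529267} = \frac{1}{4529267 + \sqrt{23047}}$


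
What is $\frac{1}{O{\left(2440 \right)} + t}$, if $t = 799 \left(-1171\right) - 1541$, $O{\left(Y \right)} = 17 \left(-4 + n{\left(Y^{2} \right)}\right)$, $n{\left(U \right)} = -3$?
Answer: $- \frac{1}{937289} \approx -1.0669 \cdot 10^{-6}$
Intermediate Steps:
$O{\left(Y \right)} = -119$ ($O{\left(Y \right)} = 17 \left(-4 - 3\right) = 17 \left(-7\right) = -119$)
$t = -937170$ ($t = -935629 - 1541 = -937170$)
$\frac{1}{O{\left(2440 \right)} + t} = \frac{1}{-119 - 937170} = \frac{1}{-937289} = - \frac{1}{937289}$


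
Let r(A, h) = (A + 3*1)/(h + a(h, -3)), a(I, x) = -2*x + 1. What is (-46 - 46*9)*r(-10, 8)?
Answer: 644/3 ≈ 214.67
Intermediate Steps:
a(I, x) = 1 - 2*x
r(A, h) = (3 + A)/(7 + h) (r(A, h) = (A + 3*1)/(h + (1 - 2*(-3))) = (A + 3)/(h + (1 + 6)) = (3 + A)/(h + 7) = (3 + A)/(7 + h))
(-46 - 46*9)*r(-10, 8) = (-46 - 46*9)*((3 - 10)/(7 + 8)) = (-46 - 414)*(-7/15) = -92*(-7)/3 = -460*(-7/15) = 644/3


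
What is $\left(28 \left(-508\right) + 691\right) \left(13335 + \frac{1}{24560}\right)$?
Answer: $- \frac{4432160364333}{24560} \approx -1.8046 \cdot 10^{8}$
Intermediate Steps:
$\left(28 \left(-508\right) + 691\right) \left(13335 + \frac{1}{24560}\right) = \left(-14224 + 691\right) \left(13335 + \frac{1}{24560}\right) = \left(-13533\right) \frac{327507601}{24560} = - \frac{4432160364333}{24560}$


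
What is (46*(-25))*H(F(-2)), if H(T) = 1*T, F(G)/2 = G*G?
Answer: -9200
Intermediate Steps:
F(G) = 2*G**2 (F(G) = 2*(G*G) = 2*G**2)
H(T) = T
(46*(-25))*H(F(-2)) = (46*(-25))*(2*(-2)**2) = -2300*4 = -1150*8 = -9200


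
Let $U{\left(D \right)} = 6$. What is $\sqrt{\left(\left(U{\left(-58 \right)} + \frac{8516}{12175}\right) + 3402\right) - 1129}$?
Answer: $\frac{\sqrt{13516851067}}{2435} \approx 47.746$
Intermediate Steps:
$\sqrt{\left(\left(U{\left(-58 \right)} + \frac{8516}{12175}\right) + 3402\right) - 1129} = \sqrt{\left(\left(6 + \frac{8516}{12175}\right) + 3402\right) - 1129} = \sqrt{\left(\frac{81566}{12175} + 3402\right) - 1129} = \sqrt{\frac{41500916}{12175} - 1129} = \sqrt{\frac{27755341}{12175}} = \frac{\sqrt{13516851067}}{2435}$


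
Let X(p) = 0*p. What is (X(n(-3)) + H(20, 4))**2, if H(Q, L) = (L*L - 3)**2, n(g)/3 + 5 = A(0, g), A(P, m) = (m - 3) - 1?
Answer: 28561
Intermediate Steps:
A(P, m) = -4 + m (A(P, m) = (-3 + m) - 1 = -4 + m)
n(g) = -27 + 3*g (n(g) = -15 + 3*(-4 + g) = -15 + (-12 + 3*g) = -27 + 3*g)
X(p) = 0
H(Q, L) = (-3 + L**2)**2 (H(Q, L) = (L**2 - 3)**2 = (-3 + L**2)**2)
(X(n(-3)) + H(20, 4))**2 = (0 + (-3 + 4**2)**2)**2 = (0 + (-3 + 16)**2)**2 = (0 + 13**2)**2 = (0 + 169)**2 = 169**2 = 28561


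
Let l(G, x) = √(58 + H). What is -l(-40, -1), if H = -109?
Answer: -I*√51 ≈ -7.1414*I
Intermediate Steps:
l(G, x) = I*√51 (l(G, x) = √(58 - 109) = √(-51) = I*√51)
-l(-40, -1) = -I*√51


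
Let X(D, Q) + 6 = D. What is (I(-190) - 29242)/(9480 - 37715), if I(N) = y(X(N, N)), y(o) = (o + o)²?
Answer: -124422/28235 ≈ -4.4067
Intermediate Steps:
X(D, Q) = -6 + D
y(o) = 4*o² (y(o) = (2*o)² = 4*o²)
I(N) = 4*(-6 + N)²
(I(-190) - 29242)/(9480 - 37715) = (4*(-6 - 190)² - 29242)/(9480 - 37715) = (4*(-196)² - 29242)/(-28235) = (4*38416 - 29242)*(-1/28235) = (153664 - 29242)*(-1/28235) = 124422*(-1/28235) = -124422/28235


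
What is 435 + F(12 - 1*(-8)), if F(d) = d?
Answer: 455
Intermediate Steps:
435 + F(12 - 1*(-8)) = 435 + (12 - 1*(-8)) = 435 + (12 + 8) = 435 + 20 = 455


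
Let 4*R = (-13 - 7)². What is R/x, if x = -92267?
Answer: -100/92267 ≈ -0.0010838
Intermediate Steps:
R = 100 (R = (-13 - 7)²/4 = (¼)*(-20)² = (¼)*400 = 100)
R/x = 100/(-92267) = 100*(-1/92267) = -100/92267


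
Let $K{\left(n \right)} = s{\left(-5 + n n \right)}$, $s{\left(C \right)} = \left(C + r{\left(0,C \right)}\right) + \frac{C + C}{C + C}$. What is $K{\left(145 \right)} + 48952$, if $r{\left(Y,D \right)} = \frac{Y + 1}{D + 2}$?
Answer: $\frac{1470972407}{21022} \approx 69973.0$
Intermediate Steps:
$r{\left(Y,D \right)} = \frac{1 + Y}{2 + D}$
$s{\left(C \right)} = 1 + C + \frac{1}{2 + C}$ ($s{\left(C \right)} = \left(C + \frac{1 + 0}{2 + C}\right) + \frac{C + C}{C + C} = \left(C + \frac{1}{2 + C} 1\right) + \frac{2 C}{2 C} = \left(C + \frac{1}{2 + C}\right) + 2 C \frac{1}{2 C} = \left(C + \frac{1}{2 + C}\right) + 1 = 1 + C + \frac{1}{2 + C}$)
$K{\left(n \right)} = \frac{1 + \left(-4 + n^{2}\right) \left(-3 + n^{2}\right)}{-3 + n^{2}}$ ($K{\left(n \right)} = \frac{1 + \left(1 + \left(-5 + n n\right)\right) \left(2 + \left(-5 + n n\right)\right)}{2 + \left(-5 + n n\right)} = \frac{1 + \left(1 + \left(-5 + n^{2}\right)\right) \left(2 + \left(-5 + n^{2}\right)\right)}{2 + \left(-5 + n^{2}\right)} = \frac{1 + \left(-4 + n^{2}\right) \left(-3 + n^{2}\right)}{-3 + n^{2}}$)
$K{\left(145 \right)} + 48952 = \frac{13 + 145^{4} - 7 \cdot 145^{2}}{-3 + 145^{2}} + 48952 = \frac{13 + 442050625 - 147175}{-3 + 21025} + 48952 = \frac{13 + 442050625 - 147175}{21022} + 48952 = \frac{1}{21022} \cdot 441903463 + 48952 = \frac{441903463}{21022} + 48952 = \frac{1470972407}{21022}$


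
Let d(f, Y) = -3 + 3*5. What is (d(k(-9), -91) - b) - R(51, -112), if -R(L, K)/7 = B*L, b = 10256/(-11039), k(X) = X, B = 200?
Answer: 788327324/11039 ≈ 71413.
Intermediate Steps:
b = -10256/11039 (b = 10256*(-1/11039) = -10256/11039 ≈ -0.92907)
d(f, Y) = 12 (d(f, Y) = -3 + 15 = 12)
R(L, K) = -1400*L
(d(k(-9), -91) - b) - R(51, -112) = (12 - 1*(-10256/11039)) - (-1400)*51 = (12 + 10256/11039) - 1*(-71400) = 142724/11039 + 71400 = 788327324/11039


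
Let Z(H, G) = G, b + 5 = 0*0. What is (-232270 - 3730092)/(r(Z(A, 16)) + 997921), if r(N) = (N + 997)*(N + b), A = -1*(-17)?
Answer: -1981181/504532 ≈ -3.9268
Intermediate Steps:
b = -5 (b = -5 + 0*0 = -5 + 0 = -5)
A = 17
r(N) = (-5 + N)*(997 + N) (r(N) = (N + 997)*(N - 5) = (997 + N)*(-5 + N) = (-5 + N)*(997 + N))
(-232270 - 3730092)/(r(Z(A, 16)) + 997921) = (-232270 - 3730092)/((-4985 + 16² + 992*16) + 997921) = -3962362/((-4985 + 256 + 15872) + 997921) = -3962362/(11143 + 997921) = -3962362/1009064 = -3962362*1/1009064 = -1981181/504532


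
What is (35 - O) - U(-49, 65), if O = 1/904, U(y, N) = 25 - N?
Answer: 67799/904 ≈ 74.999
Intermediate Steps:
O = 1/904 ≈ 0.0011062
(35 - O) - U(-49, 65) = (35 - 1*1/904) - (25 - 1*65) = (35 - 1/904) - (25 - 65) = 31639/904 - 1*(-40) = 31639/904 + 40 = 67799/904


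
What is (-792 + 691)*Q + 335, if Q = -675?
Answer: 68510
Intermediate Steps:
(-792 + 691)*Q + 335 = (-792 + 691)*(-675) + 335 = -101*(-675) + 335 = 68175 + 335 = 68510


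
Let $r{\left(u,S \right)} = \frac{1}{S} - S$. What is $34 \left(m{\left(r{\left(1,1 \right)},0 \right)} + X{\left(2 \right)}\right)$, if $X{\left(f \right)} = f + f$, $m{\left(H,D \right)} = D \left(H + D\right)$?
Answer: $136$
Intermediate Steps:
$m{\left(H,D \right)} = D \left(D + H\right)$
$X{\left(f \right)} = 2 f$
$34 \left(m{\left(r{\left(1,1 \right)},0 \right)} + X{\left(2 \right)}\right) = 34 \left(0 \left(0 + \left(1^{-1} - 1\right)\right) + 2 \cdot 2\right) = 34 \left(0 \left(0 + \left(1 - 1\right)\right) + 4\right) = 34 \left(0 \left(0 + 0\right) + 4\right) = 34 \left(0 \cdot 0 + 4\right) = 34 \left(0 + 4\right) = 34 \cdot 4 = 136$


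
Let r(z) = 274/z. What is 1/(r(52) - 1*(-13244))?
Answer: 26/344481 ≈ 7.5476e-5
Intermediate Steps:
1/(r(52) - 1*(-13244)) = 1/(274/52 - 1*(-13244)) = 1/(274*(1/52) + 13244) = 1/(137/26 + 13244) = 1/(344481/26) = 26/344481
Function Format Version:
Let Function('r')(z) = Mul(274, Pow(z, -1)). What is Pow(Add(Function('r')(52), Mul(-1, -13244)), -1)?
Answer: Rational(26, 344481) ≈ 7.5476e-5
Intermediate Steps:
Pow(Add(Function('r')(52), Mul(-1, -13244)), -1) = Pow(Add(Mul(274, Pow(52, -1)), Mul(-1, -13244)), -1) = Pow(Add(Mul(274, Rational(1, 52)), 13244), -1) = Pow(Add(Rational(137, 26), 13244), -1) = Pow(Rational(344481, 26), -1) = Rational(26, 344481)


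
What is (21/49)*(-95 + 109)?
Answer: 6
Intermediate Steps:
(21/49)*(-95 + 109) = (21*(1/49))*14 = (3/7)*14 = 6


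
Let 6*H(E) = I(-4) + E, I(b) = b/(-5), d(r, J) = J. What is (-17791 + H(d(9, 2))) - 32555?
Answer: -755183/15 ≈ -50346.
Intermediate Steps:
I(b) = -b/5 (I(b) = b*(-1/5) = -b/5)
H(E) = 2/15 + E/6 (H(E) = (-1/5*(-4) + E)/6 = (4/5 + E)/6 = 2/15 + E/6)
(-17791 + H(d(9, 2))) - 32555 = (-17791 + (2/15 + (1/6)*2)) - 32555 = (-17791 + (2/15 + 1/3)) - 32555 = (-17791 + 7/15) - 32555 = -266858/15 - 32555 = -755183/15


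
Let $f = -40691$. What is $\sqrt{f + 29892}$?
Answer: $i \sqrt{10799} \approx 103.92 i$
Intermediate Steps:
$\sqrt{f + 29892} = \sqrt{-40691 + 29892} = \sqrt{-10799} = i \sqrt{10799}$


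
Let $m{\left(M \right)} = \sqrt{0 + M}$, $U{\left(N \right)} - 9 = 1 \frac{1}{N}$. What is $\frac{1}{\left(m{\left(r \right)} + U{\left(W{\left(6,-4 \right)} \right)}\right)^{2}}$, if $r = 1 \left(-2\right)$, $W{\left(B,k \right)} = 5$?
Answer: $\frac{25}{\left(46 + 5 i \sqrt{2}\right)^{2}} \approx 0.011009 - 0.0034665 i$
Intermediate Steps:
$U{\left(N \right)} = 9 + \frac{1}{N}$ ($U{\left(N \right)} = 9 + 1 \frac{1}{N} = 9 + \frac{1}{N}$)
$r = -2$
$m{\left(M \right)} = \sqrt{M}$
$\frac{1}{\left(m{\left(r \right)} + U{\left(W{\left(6,-4 \right)} \right)}\right)^{2}} = \frac{1}{\left(\sqrt{-2} + \left(9 + \frac{1}{5}\right)\right)^{2}} = \frac{1}{\left(i \sqrt{2} + \left(9 + \frac{1}{5}\right)\right)^{2}} = \frac{1}{\left(i \sqrt{2} + \frac{46}{5}\right)^{2}} = \frac{1}{\left(\frac{46}{5} + i \sqrt{2}\right)^{2}}$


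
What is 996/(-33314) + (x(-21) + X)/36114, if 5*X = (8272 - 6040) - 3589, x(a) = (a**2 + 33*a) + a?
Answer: -67632107/1503877245 ≈ -0.044972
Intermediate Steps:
x(a) = a**2 + 34*a
X = -1357/5 (X = ((8272 - 6040) - 3589)/5 = (2232 - 3589)/5 = (1/5)*(-1357) = -1357/5 ≈ -271.40)
996/(-33314) + (x(-21) + X)/36114 = 996/(-33314) + (-21*(34 - 21) - 1357/5)/36114 = 996*(-1/33314) + (-21*13 - 1357/5)*(1/36114) = -498/16657 + (-273 - 1357/5)*(1/36114) = -498/16657 - 2722/5*1/36114 = -498/16657 - 1361/90285 = -67632107/1503877245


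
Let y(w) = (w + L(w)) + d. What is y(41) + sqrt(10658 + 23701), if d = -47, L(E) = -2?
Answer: -8 + sqrt(34359) ≈ 177.36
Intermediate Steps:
y(w) = -49 + w (y(w) = (w - 2) - 47 = (-2 + w) - 47 = -49 + w)
y(41) + sqrt(10658 + 23701) = (-49 + 41) + sqrt(10658 + 23701) = -8 + sqrt(34359)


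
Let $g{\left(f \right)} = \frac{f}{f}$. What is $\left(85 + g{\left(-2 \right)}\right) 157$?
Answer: $13502$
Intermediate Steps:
$g{\left(f \right)} = 1$
$\left(85 + g{\left(-2 \right)}\right) 157 = \left(85 + 1\right) 157 = 86 \cdot 157 = 13502$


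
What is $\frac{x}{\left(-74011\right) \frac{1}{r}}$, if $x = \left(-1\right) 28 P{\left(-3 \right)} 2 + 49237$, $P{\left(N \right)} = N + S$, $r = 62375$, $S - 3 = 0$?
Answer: $- \frac{3071157875}{74011} \approx -41496.0$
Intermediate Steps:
$S = 3$ ($S = 3 + 0 = 3$)
$P{\left(N \right)} = 3 + N$ ($P{\left(N \right)} = N + 3 = 3 + N$)
$x = 49237$ ($x = \left(-1\right) 28 \left(3 - 3\right) 2 + 49237 = \left(-28\right) 0 \cdot 2 + 49237 = 0 \cdot 2 + 49237 = 0 + 49237 = 49237$)
$\frac{x}{\left(-74011\right) \frac{1}{r}} = \frac{49237}{\left(-74011\right) \frac{1}{62375}} = \frac{49237}{- \frac{74011}{62375}} = 49237 \left(- \frac{62375}{74011}\right) = - \frac{3071157875}{74011}$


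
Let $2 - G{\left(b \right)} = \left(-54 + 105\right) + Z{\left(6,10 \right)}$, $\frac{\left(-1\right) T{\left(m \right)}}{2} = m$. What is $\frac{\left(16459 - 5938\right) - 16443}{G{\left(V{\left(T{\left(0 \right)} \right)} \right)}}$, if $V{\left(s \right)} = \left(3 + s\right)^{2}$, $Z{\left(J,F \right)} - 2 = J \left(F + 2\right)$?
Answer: $\frac{1974}{41} \approx 48.146$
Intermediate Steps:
$Z{\left(J,F \right)} = 2 + J \left(2 + F\right)$ ($Z{\left(J,F \right)} = 2 + J \left(F + 2\right) = 2 + J \left(2 + F\right)$)
$T{\left(m \right)} = - 2 m$
$G{\left(b \right)} = -123$ ($G{\left(b \right)} = 2 - \left(\left(-54 + 105\right) + \left(2 + 2 \cdot 6 + 10 \cdot 6\right)\right) = 2 - \left(51 + \left(2 + 12 + 60\right)\right) = 2 - \left(51 + 74\right) = 2 - 125 = -123$)
$\frac{\left(16459 - 5938\right) - 16443}{G{\left(V{\left(T{\left(0 \right)} \right)} \right)}} = \frac{\left(16459 - 5938\right) - 16443}{-123} = \left(10521 - 16443\right) \left(- \frac{1}{123}\right) = \left(-5922\right) \left(- \frac{1}{123}\right) = \frac{1974}{41}$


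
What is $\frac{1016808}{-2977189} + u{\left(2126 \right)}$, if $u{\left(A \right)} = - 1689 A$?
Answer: $- \frac{10690532958654}{2977189} \approx -3.5908 \cdot 10^{6}$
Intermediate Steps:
$\frac{1016808}{-2977189} + u{\left(2126 \right)} = \frac{1016808}{-2977189} - 3590814 = 1016808 \left(- \frac{1}{2977189}\right) - 3590814 = - \frac{1016808}{2977189} - 3590814 = - \frac{10690532958654}{2977189}$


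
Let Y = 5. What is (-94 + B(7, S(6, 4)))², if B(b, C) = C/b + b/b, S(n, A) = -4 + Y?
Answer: 422500/49 ≈ 8622.5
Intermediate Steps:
S(n, A) = 1 (S(n, A) = -4 + 5 = 1)
B(b, C) = 1 + C/b (B(b, C) = C/b + 1 = 1 + C/b)
(-94 + B(7, S(6, 4)))² = (-94 + (1 + 7)/7)² = (-94 + (⅐)*8)² = (-94 + 8/7)² = (-650/7)² = 422500/49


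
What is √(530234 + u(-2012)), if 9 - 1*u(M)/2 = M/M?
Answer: 5*√21210 ≈ 728.18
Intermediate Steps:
u(M) = 16 (u(M) = 18 - 2*M/M = 18 - 2*1 = 18 - 2 = 16)
√(530234 + u(-2012)) = √(530234 + 16) = √530250 = 5*√21210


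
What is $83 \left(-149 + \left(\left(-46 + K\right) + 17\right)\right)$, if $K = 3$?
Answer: $-14525$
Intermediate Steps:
$83 \left(-149 + \left(\left(-46 + K\right) + 17\right)\right) = 83 \left(-149 + \left(\left(-46 + 3\right) + 17\right)\right) = 83 \left(-149 + \left(-43 + 17\right)\right) = 83 \left(-149 - 26\right) = 83 \left(-175\right) = -14525$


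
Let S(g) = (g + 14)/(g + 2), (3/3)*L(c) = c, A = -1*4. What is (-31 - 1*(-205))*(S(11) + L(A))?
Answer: -4698/13 ≈ -361.38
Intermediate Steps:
A = -4
L(c) = c
S(g) = (14 + g)/(2 + g)
(-31 - 1*(-205))*(S(11) + L(A)) = (-31 - 1*(-205))*((14 + 11)/(2 + 11) - 4) = (-31 + 205)*(25/13 - 4) = 174*((1/13)*25 - 4) = 174*(25/13 - 4) = 174*(-27/13) = -4698/13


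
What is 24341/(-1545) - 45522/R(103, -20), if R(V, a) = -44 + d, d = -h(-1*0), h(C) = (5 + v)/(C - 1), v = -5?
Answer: 34630243/33990 ≈ 1018.8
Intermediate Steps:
h(C) = 0 (h(C) = (5 - 5)/(C - 1) = 0/(-1 + C) = 0)
d = 0 (d = -1*0 = 0)
R(V, a) = -44 (R(V, a) = -44 + 0 = -44)
24341/(-1545) - 45522/R(103, -20) = 24341/(-1545) - 45522/(-44) = 24341*(-1/1545) - 45522*(-1/44) = -24341/1545 + 22761/22 = 34630243/33990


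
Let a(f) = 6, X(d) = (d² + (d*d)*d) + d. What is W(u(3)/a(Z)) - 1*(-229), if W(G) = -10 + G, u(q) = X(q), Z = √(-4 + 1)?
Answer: 451/2 ≈ 225.50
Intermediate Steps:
Z = I*√3 (Z = √(-3) = I*√3 ≈ 1.732*I)
X(d) = d + d² + d³ (X(d) = (d² + d²*d) + d = (d² + d³) + d = d + d² + d³)
u(q) = q*(1 + q + q²)
W(u(3)/a(Z)) - 1*(-229) = (-10 + (3*(1 + 3 + 3²))/6) - 1*(-229) = (-10 + (3*(1 + 3 + 9))*(⅙)) + 229 = (-10 + (3*13)*(⅙)) + 229 = (-10 + 39*(⅙)) + 229 = (-10 + 13/2) + 229 = -7/2 + 229 = 451/2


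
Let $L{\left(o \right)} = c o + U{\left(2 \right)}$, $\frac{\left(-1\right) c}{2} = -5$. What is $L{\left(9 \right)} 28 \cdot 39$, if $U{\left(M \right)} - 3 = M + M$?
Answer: $105924$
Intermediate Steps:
$c = 10$ ($c = \left(-2\right) \left(-5\right) = 10$)
$U{\left(M \right)} = 3 + 2 M$ ($U{\left(M \right)} = 3 + \left(M + M\right) = 3 + 2 M$)
$L{\left(o \right)} = 7 + 10 o$ ($L{\left(o \right)} = 10 o + \left(3 + 2 \cdot 2\right) = 10 o + \left(3 + 4\right) = 10 o + 7 = 7 + 10 o$)
$L{\left(9 \right)} 28 \cdot 39 = \left(7 + 10 \cdot 9\right) 28 \cdot 39 = \left(7 + 90\right) 28 \cdot 39 = 97 \cdot 28 \cdot 39 = 2716 \cdot 39 = 105924$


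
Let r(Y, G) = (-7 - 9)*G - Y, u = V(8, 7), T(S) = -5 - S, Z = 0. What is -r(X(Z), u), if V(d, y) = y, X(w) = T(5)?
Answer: 102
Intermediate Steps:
X(w) = -10 (X(w) = -5 - 1*5 = -5 - 5 = -10)
u = 7
r(Y, G) = -Y - 16*G (r(Y, G) = -16*G - Y = -Y - 16*G)
-r(X(Z), u) = -(-1*(-10) - 16*7) = -(10 - 112) = -1*(-102) = 102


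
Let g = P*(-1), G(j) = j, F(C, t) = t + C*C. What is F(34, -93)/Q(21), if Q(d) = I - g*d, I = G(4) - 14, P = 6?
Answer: 1063/116 ≈ 9.1638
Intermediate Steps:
F(C, t) = t + C²
I = -10 (I = 4 - 14 = -10)
g = -6 (g = 6*(-1) = -6)
Q(d) = -10 + 6*d (Q(d) = -10 - (-6)*d = -10 + 6*d)
F(34, -93)/Q(21) = (-93 + 34²)/(-10 + 6*21) = (-93 + 1156)/(-10 + 126) = 1063/116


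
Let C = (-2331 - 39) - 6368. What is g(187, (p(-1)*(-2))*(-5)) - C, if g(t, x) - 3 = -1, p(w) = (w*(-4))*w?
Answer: 8740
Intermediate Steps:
p(w) = -4*w² (p(w) = (-4*w)*w = -4*w²)
g(t, x) = 2 (g(t, x) = 3 - 1 = 2)
C = -8738 (C = -2370 - 6368 = -8738)
g(187, (p(-1)*(-2))*(-5)) - C = 2 - 1*(-8738) = 2 + 8738 = 8740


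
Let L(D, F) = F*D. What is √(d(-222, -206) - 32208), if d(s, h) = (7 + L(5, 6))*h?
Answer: I*√39830 ≈ 199.57*I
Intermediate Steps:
L(D, F) = D*F
d(s, h) = 37*h (d(s, h) = (7 + 5*6)*h = (7 + 30)*h = 37*h)
√(d(-222, -206) - 32208) = √(37*(-206) - 32208) = √(-7622 - 32208) = √(-39830) = I*√39830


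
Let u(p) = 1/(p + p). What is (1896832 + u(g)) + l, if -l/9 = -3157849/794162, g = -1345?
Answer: 1013067661924772/534073945 ≈ 1.8969e+6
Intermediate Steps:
u(p) = 1/(2*p)
l = 28420641/794162 (l = -(-28420641)/794162 = -9*(-3157849/794162) = 28420641/794162 ≈ 35.787)
(1896832 + u(g)) + l = (1896832 + (½)/(-1345)) + 28420641/794162 = (1896832 + (½)*(-1/1345)) + 28420641/794162 = (1896832 - 1/2690) + 28420641/794162 = 5102478079/2690 + 28420641/794162 = 1013067661924772/534073945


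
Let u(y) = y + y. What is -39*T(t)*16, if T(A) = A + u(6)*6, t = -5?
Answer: -41808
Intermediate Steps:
u(y) = 2*y
T(A) = 72 + A (T(A) = A + (2*6)*6 = A + 12*6 = A + 72 = 72 + A)
-39*T(t)*16 = -39*(72 - 5)*16 = -39*67*16 = -2613*16 = -41808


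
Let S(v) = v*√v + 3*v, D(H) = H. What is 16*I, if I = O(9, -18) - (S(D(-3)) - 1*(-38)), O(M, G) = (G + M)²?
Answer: 832 + 48*I*√3 ≈ 832.0 + 83.138*I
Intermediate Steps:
S(v) = v^(3/2) + 3*v
I = 52 + 3*I*√3 (I = (-18 + 9)² - (((-3)^(3/2) + 3*(-3)) - 1*(-38)) = (-9)² - ((-3*I*√3 - 9) + 38) = 81 - ((-9 - 3*I*√3) + 38) = 81 - (29 - 3*I*√3) = 81 + (-29 + 3*I*√3) = 52 + 3*I*√3 ≈ 52.0 + 5.1962*I)
16*I = 16*(52 + 3*I*√3) = 832 + 48*I*√3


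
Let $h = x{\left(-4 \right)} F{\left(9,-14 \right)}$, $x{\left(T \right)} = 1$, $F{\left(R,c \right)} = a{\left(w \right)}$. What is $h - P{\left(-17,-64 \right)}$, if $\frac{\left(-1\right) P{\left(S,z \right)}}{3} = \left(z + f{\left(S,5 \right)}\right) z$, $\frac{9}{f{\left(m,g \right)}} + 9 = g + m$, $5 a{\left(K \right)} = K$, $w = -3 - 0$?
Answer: $\frac{432939}{35} \approx 12370.0$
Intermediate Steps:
$w = -3$ ($w = -3 + 0 = -3$)
$a{\left(K \right)} = \frac{K}{5}$
$F{\left(R,c \right)} = - \frac{3}{5}$ ($F{\left(R,c \right)} = \frac{1}{5} \left(-3\right) = - \frac{3}{5}$)
$f{\left(m,g \right)} = \frac{9}{-9 + g + m}$ ($f{\left(m,g \right)} = \frac{9}{-9 + \left(g + m\right)} = \frac{9}{-9 + g + m}$)
$P{\left(S,z \right)} = - 3 z \left(z + \frac{9}{-4 + S}\right)$ ($P{\left(S,z \right)} = - 3 \left(z + \frac{9}{-9 + 5 + S}\right) z = - 3 \left(z + \frac{9}{-4 + S}\right) z = - 3 z \left(z + \frac{9}{-4 + S}\right)$)
$h = - \frac{3}{5}$ ($h = 1 \left(- \frac{3}{5}\right) = - \frac{3}{5} \approx -0.6$)
$h - P{\left(-17,-64 \right)} = - \frac{3}{5} - \left(-3\right) \left(-64\right) \frac{1}{-4 - 17} \left(9 - 64 \left(-4 - 17\right)\right) = - \frac{3}{5} - \left(-3\right) \left(-64\right) \frac{1}{-21} \left(9 - -1344\right) = - \frac{3}{5} - \left(-3\right) \left(-64\right) \left(- \frac{1}{21}\right) \left(9 + 1344\right) = - \frac{3}{5} - \left(-3\right) \left(-64\right) \left(- \frac{1}{21}\right) 1353 = - \frac{3}{5} - - \frac{86592}{7} = - \frac{3}{5} + \frac{86592}{7} = \frac{432939}{35}$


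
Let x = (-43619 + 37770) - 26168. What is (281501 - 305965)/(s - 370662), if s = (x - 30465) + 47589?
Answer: 24464/385555 ≈ 0.063451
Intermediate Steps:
x = -32017 (x = -5849 - 26168 = -32017)
s = -14893 (s = (-32017 - 30465) + 47589 = -62482 + 47589 = -14893)
(281501 - 305965)/(s - 370662) = (281501 - 305965)/(-14893 - 370662) = -24464/(-385555) = -24464*(-1/385555) = 24464/385555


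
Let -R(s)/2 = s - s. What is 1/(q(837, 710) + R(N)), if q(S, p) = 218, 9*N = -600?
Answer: 1/218 ≈ 0.0045872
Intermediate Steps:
N = -200/3 (N = (1/9)*(-600) = -200/3 ≈ -66.667)
R(s) = 0 (R(s) = -2*(s - s) = -2*0 = 0)
1/(q(837, 710) + R(N)) = 1/(218 + 0) = 1/218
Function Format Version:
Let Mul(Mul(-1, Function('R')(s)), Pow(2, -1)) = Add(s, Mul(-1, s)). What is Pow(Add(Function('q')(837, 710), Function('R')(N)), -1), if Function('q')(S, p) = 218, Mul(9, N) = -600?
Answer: Rational(1, 218) ≈ 0.0045872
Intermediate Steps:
N = Rational(-200, 3) (N = Mul(Rational(1, 9), -600) = Rational(-200, 3) ≈ -66.667)
Function('R')(s) = 0 (Function('R')(s) = Mul(-2, Add(s, Mul(-1, s))) = Mul(-2, 0) = 0)
Pow(Add(Function('q')(837, 710), Function('R')(N)), -1) = Pow(Add(218, 0), -1) = Pow(218, -1) = Rational(1, 218)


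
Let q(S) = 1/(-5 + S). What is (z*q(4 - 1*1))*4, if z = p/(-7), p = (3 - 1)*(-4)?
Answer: -16/7 ≈ -2.2857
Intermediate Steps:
p = -8 (p = 2*(-4) = -8)
z = 8/7 (z = -8/(-7) = -8*(-⅐) = 8/7 ≈ 1.1429)
(z*q(4 - 1*1))*4 = (8/(7*(-5 + (4 - 1*1))))*4 = (8/(7*(-5 + (4 - 1))))*4 = (8/(7*(-5 + 3)))*4 = ((8/7)/(-2))*4 = ((8/7)*(-½))*4 = -4/7*4 = -16/7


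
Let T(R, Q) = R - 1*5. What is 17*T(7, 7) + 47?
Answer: 81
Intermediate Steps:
T(R, Q) = -5 + R (T(R, Q) = R - 5 = -5 + R)
17*T(7, 7) + 47 = 17*(-5 + 7) + 47 = 17*2 + 47 = 34 + 47 = 81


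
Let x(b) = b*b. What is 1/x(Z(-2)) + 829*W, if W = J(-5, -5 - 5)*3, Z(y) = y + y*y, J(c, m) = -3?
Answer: -29843/4 ≈ -7460.8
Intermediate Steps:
Z(y) = y + y**2
x(b) = b**2
W = -9 (W = -3*3 = -9)
1/x(Z(-2)) + 829*W = 1/((-2*(1 - 2))**2) + 829*(-9) = 1/((-2*(-1))**2) - 7461 = 1/(2**2) - 7461 = 1/4 - 7461 = -29843/4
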